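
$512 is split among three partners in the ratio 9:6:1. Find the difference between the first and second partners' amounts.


Total parts = 9 + 6 + 1 = 16
Value per part = 512 / 16 = 32
Shares: 9*32=288, 6*32=192, 1*32=32
First share = 288, second share = 192
Difference = |288 - 192| = 96

96


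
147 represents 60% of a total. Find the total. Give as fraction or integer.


Given: 147 is 60% of the whole
Set up: 147 = 60/100 * whole
whole = 147 * 100 / 60
whole = 14700 / 60
whole = 245

245


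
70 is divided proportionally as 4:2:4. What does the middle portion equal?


Ratio = 4:2:4
Total parts = 4 + 2 + 4 = 10
Value per part = 70 / 10 = 7
First share = 4 * 7 = 28
Middle share = 2 * 7 = 14
Third share = 4 * 7 = 28

14


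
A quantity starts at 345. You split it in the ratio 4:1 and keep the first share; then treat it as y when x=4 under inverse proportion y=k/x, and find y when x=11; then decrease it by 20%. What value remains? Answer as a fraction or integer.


Start with 345.
Step 1: Split 4:1, first share = 345 * 4/5 = 276
Step 2: Inverse prop: k = (276)*4; new y = k/11 = 276*4/11 = 1104/11
Step 3: Decrease by 20%: 1104/11 * 80/100 = 4416/55
Final result = 4416/55

4416/55


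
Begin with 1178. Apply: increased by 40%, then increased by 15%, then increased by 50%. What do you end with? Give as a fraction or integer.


Start: 1178
Step 1: increase by 40% => multiply by 140/100
  1178 * 140/100 = 8246/5
Step 2: increase by 15% => multiply by 115/100
  8246/5 * 115/100 = 94829/50
Step 3: increase by 50% => multiply by 150/100
  94829/50 * 150/100 = 284487/100
Final value = 284487/100

284487/100


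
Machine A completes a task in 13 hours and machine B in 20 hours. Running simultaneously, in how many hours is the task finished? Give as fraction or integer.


Rate of A = 1/13 job per hour
Rate of B = 1/20 job per hour
Combined rate = 1/13 + 1/20
Find common denominator: (20 + 13)/(13*20) = 33/260
Combined rate = 33/260 job per hour
Time together = 1 / (33/260) = 260/33 hours

260/33


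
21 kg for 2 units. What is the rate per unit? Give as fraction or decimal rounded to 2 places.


Total kg = 21
Number of units = 2
Unit rate = 21 / 2
= 10.50 kg per unit

10.50


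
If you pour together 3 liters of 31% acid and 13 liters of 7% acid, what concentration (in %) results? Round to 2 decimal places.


Solute in mixture 1 = 31% of 3 L = 3*31/100 = 93/100 L
Solute in mixture 2 = 7% of 13 L = 13*7/100 = 91/100 L
Total solute = 93/100 + 91/100 = 46/25 L
Total volume = 3 + 13 = 16 L
Final concentration = 46/25/16 * 100 = 11.50%

11.50


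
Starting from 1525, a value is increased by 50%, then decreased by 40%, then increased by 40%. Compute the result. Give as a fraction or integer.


Start: 1525
Step 1: increase by 50% => multiply by 150/100
  1525 * 150/100 = 4575/2
Step 2: decrease by 40% => multiply by 60/100
  4575/2 * 60/100 = 2745/2
Step 3: increase by 40% => multiply by 140/100
  2745/2 * 140/100 = 3843/2
Final value = 3843/2

3843/2


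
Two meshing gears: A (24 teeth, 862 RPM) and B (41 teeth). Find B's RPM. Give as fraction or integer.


Gear ratio: teeth_A * RPM_A = teeth_B * RPM_B
24 * 862 = 41 * RPM_B
20688 = 41 * RPM_B
RPM_B = 20688 / 41
RPM_B = 20688/41

20688/41


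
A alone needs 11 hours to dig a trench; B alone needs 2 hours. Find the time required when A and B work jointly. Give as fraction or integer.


Rate of A = 1/11 job per hour
Rate of B = 1/2 job per hour
Combined rate = 1/11 + 1/2
Find common denominator: (2 + 11)/(11*2) = 13/22
Combined rate = 13/22 job per hour
Time together = 1 / (13/22) = 22/13 hours

22/13


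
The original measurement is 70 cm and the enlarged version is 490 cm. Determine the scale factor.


Original length = 70 cm
Scaled length = 490 cm
Scale factor = 490 / 70
= 7

7


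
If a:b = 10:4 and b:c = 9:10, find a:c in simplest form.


Given a:b = 10:4 and b:c = 9:10
Make b consistent. Multiply first ratio by 9: a:b = 90:36
Multiply second ratio by 4: b:c = 36:40
Now b = 36 in both, so a:b:c = 90:36:40
Therefore a:c = 90:40
Simplify by GCD: a:c = 9:4

9:4


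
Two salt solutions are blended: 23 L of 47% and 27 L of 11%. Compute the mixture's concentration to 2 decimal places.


Solute in mixture 1 = 47% of 23 L = 23*47/100 = 1081/100 L
Solute in mixture 2 = 11% of 27 L = 27*11/100 = 297/100 L
Total solute = 1081/100 + 297/100 = 689/50 L
Total volume = 23 + 27 = 50 L
Final concentration = 689/50/50 * 100 = 27.56%

27.56


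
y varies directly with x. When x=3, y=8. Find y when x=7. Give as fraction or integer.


Direct proportion: y = kx
Find k: k = 8/3 = 8/3
Compute y at x=7: y = 8/3 * 7
y = 56/3

56/3


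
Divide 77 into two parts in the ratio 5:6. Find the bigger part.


Total parts = 5 + 6 = 11
Value per part = 77 / 11 = 7
First share = 5 * 7 = 35
Second share = 6 * 7 = 42
Larger share = 42

42


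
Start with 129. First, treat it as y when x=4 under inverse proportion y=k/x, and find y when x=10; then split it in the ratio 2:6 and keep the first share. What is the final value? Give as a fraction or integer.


Start with 129.
Step 1: Inverse prop: k = (129)*4; new y = k/10 = 129*4/10 = 258/5
Step 2: Split 2:6, first share = 258/5 * 2/8 = 129/10
Final result = 129/10

129/10


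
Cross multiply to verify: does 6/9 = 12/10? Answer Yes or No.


Cross multiply to check 6/9 = 12/10
Left cross product: 6 * 10 = 60
Right cross product: 9 * 12 = 108
60 != 108
Not equal, so proportions differ => No

No


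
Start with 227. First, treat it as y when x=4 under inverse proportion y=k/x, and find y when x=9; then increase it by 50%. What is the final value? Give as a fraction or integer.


Start with 227.
Step 1: Inverse prop: k = (227)*4; new y = k/9 = 227*4/9 = 908/9
Step 2: Increase by 50%: 908/9 * 150/100 = 454/3
Final result = 454/3

454/3


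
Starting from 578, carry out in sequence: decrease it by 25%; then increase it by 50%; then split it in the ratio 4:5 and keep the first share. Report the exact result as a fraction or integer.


Start with 578.
Step 1: Decrease by 25%: 578 * 75/100 = 867/2
Step 2: Increase by 50%: 867/2 * 150/100 = 2601/4
Step 3: Split 4:5, first share = 2601/4 * 4/9 = 289
Final result = 289

289


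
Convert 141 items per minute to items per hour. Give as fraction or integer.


Converting from per minute to per hour
Rate = 141 items per minute
Multiply by 60: 141 * 60
= 8460 items per hour

8460


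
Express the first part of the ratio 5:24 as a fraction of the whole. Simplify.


Total parts = 5 + 24 = 29
First part fraction = 5/29
Simplify: 5/29 = 5/29

5/29


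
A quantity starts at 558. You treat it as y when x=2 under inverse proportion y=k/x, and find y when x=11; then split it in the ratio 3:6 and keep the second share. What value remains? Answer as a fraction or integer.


Start with 558.
Step 1: Inverse prop: k = (558)*2; new y = k/11 = 558*2/11 = 1116/11
Step 2: Split 3:6, second share = 1116/11 * 6/9 = 744/11
Final result = 744/11

744/11


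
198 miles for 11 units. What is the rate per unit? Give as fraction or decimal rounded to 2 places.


Total miles = 198
Number of units = 11
Unit rate = 198 / 11
= 18 miles per unit

18


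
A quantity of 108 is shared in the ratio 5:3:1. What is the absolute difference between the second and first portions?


Total parts = 5 + 3 + 1 = 9
Value per part = 108 / 9 = 12
Shares: 5*12=60, 3*12=36, 1*12=12
Second share = 36, first share = 60
Difference = |36 - 60| = 24

24


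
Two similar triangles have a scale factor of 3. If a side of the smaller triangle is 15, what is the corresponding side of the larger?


Similar triangles have proportional sides
Scale factor = 3
Smaller side = 15
Corresponding larger side = 15 * 3
= 45

45


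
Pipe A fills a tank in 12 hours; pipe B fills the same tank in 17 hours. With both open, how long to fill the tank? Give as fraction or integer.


Rate of A = 1/12 job per hour
Rate of B = 1/17 job per hour
Combined rate = 1/12 + 1/17
Find common denominator: (17 + 12)/(12*17) = 29/204
Combined rate = 29/204 job per hour
Time together = 1 / (29/204) = 204/29 hours

204/29


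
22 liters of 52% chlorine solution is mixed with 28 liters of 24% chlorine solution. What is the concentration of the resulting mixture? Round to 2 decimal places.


Solute in mixture 1 = 52% of 22 L = 22*52/100 = 286/25 L
Solute in mixture 2 = 24% of 28 L = 28*24/100 = 168/25 L
Total solute = 286/25 + 168/25 = 454/25 L
Total volume = 22 + 28 = 50 L
Final concentration = 454/25/50 * 100 = 36.32%

36.32


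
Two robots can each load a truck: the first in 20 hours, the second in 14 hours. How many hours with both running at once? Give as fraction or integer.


Rate of A = 1/20 job per hour
Rate of B = 1/14 job per hour
Combined rate = 1/20 + 1/14
Find common denominator: (14 + 20)/(20*14) = 34/280
Combined rate = 17/140 job per hour
Time together = 1 / (17/140) = 140/17 hours

140/17


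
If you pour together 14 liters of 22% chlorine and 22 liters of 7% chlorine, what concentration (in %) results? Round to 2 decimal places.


Solute in mixture 1 = 22% of 14 L = 14*22/100 = 77/25 L
Solute in mixture 2 = 7% of 22 L = 22*7/100 = 77/50 L
Total solute = 77/25 + 77/50 = 231/50 L
Total volume = 14 + 22 = 36 L
Final concentration = 231/50/36 * 100 = 12.83%

12.83


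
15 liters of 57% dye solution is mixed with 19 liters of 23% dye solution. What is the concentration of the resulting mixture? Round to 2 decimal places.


Solute in mixture 1 = 57% of 15 L = 15*57/100 = 171/20 L
Solute in mixture 2 = 23% of 19 L = 19*23/100 = 437/100 L
Total solute = 171/20 + 437/100 = 323/25 L
Total volume = 15 + 19 = 34 L
Final concentration = 323/25/34 * 100 = 38.00%

38.00


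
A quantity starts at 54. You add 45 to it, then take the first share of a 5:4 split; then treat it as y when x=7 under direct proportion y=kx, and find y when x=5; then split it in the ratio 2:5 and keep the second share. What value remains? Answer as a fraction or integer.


Start with 54.
Step 1: Add 45: 54+45=99; split 5:4 first = 99*5/9 = 55
Step 2: Direct prop: k = (55)/7; new y = k*5 = 55*5/7 = 275/7
Step 3: Split 2:5, second share = 275/7 * 5/7 = 1375/49
Final result = 1375/49

1375/49


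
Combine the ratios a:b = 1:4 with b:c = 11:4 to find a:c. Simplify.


Given a:b = 1:4 and b:c = 11:4
Make b consistent. Multiply first ratio by 11: a:b = 11:44
Multiply second ratio by 4: b:c = 44:16
Now b = 44 in both, so a:b:c = 11:44:16
Therefore a:c = 11:16
Simplify by GCD: a:c = 11:16

11:16


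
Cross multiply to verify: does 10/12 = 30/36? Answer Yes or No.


Cross multiply to check 10/12 = 30/36
Left cross product: 10 * 36 = 360
Right cross product: 12 * 30 = 360
360 = 360
Equal, so proportions match => Yes

Yes


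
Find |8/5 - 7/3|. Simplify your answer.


Simplify: 8/5 = 8/5 and 7/3 = 7/3
Find common denominator: LCD = 15
Convert: 24/15 and 35/15
Difference = |24 - 35|/15 = 11/15
Simplified = 11/15

11/15


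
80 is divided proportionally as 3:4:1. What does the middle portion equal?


Ratio = 3:4:1
Total parts = 3 + 4 + 1 = 8
Value per part = 80 / 8 = 10
First share = 3 * 10 = 30
Middle share = 4 * 10 = 40
Third share = 1 * 10 = 10

40


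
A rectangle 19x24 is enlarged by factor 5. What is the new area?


Original dimensions: 19 x 24
Enlargement factor = 5
New width = 19 * 5 = 95
New height = 24 * 5 = 120
New area = 95 * 120 = 11400

11400


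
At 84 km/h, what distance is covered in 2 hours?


Using distance = speed * time
Speed = 84 km/h
Time = 2 hours
Distance = 84 * 2
= 168 km

168


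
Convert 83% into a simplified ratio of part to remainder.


Part = 83%, Remainder = 17%
Ratio = 83:17
GCD(83, 17) = 1
Simplify: 83:17 = 83:17

83:17


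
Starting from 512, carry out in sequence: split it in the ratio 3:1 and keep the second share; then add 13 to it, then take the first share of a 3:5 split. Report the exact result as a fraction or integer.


Start with 512.
Step 1: Split 3:1, second share = 512 * 1/4 = 128
Step 2: Add 13: 128+13=141; split 3:5 first = 141*3/8 = 423/8
Final result = 423/8

423/8


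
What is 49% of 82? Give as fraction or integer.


Compute 49% of 82
Convert percentage: 49% = 49/100
Multiply: 82 * 49/100
= 4018/100
= 2009/50

2009/50


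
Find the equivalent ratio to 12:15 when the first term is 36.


Original ratio: 12:15
First term target: 36
Scale factor = 36 / 12 = 3
Multiply second term: 15 * 3 = 45
Equivalent ratio = 36:45

36:45


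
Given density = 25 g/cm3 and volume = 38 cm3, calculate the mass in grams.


Using mass = density * volume
Density = 25 g/cm3
Volume = 38 cm3
Mass = 25 * 38
= 950 g

950


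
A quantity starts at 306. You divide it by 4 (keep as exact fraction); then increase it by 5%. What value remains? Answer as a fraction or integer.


Start with 306.
Step 1: Divide by 4: 306 / 4 = 153/2
Step 2: Increase by 5%: 153/2 * 105/100 = 3213/40
Final result = 3213/40

3213/40


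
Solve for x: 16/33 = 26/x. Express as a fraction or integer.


Setting up: 16/33 = 26/x
Cross multiply: 16 * x = 33 * 26
16x = 858
x = 858/16
x = 429/8

429/8


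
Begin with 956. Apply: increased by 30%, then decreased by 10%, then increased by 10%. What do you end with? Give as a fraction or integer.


Start: 956
Step 1: increase by 30% => multiply by 130/100
  956 * 130/100 = 6214/5
Step 2: decrease by 10% => multiply by 90/100
  6214/5 * 90/100 = 27963/25
Step 3: increase by 10% => multiply by 110/100
  27963/25 * 110/100 = 307593/250
Final value = 307593/250

307593/250


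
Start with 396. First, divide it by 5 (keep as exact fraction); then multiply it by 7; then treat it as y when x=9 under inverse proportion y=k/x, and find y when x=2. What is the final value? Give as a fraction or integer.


Start with 396.
Step 1: Divide by 5: 396 / 5 = 396/5
Step 2: Multiply by 7: 396/5 * 7 = 2772/5
Step 3: Inverse prop: k = (2772/5)*9; new y = k/2 = 2772/5*9/2 = 12474/5
Final result = 12474/5

12474/5


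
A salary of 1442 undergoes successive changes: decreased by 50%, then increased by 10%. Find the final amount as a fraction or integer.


Start: 1442
Step 1: decrease by 50% => multiply by 50/100
  1442 * 50/100 = 721
Step 2: increase by 10% => multiply by 110/100
  721 * 110/100 = 7931/10
Final value = 7931/10

7931/10


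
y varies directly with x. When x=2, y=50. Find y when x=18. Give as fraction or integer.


Direct proportion: y = kx
Find k: k = 50/2 = 25
Compute y at x=18: y = 25 * 18
y = 450

450


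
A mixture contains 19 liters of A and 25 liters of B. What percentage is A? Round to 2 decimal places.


Volume of A = 19 L
Volume of B = 25 L
Total volume = 19 + 25 = 44 L
Percentage of A = (19/44) * 100
= 43.18%

43.18


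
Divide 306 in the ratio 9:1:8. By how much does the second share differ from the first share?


Total parts = 9 + 1 + 8 = 18
Value per part = 306 / 18 = 17
Shares: 9*17=153, 1*17=17, 8*17=136
Second share = 17, first share = 153
Difference = |17 - 153| = 136

136


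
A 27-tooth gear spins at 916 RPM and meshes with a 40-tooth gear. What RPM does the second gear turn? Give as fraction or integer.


Gear ratio: teeth_A * RPM_A = teeth_B * RPM_B
27 * 916 = 40 * RPM_B
24732 = 40 * RPM_B
RPM_B = 24732 / 40
RPM_B = 6183/10

6183/10


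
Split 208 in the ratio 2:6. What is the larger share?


Total parts = 2 + 6 = 8
Value per part = 208 / 8 = 26
First share = 2 * 26 = 52
Second share = 6 * 26 = 156
Larger share = 156

156


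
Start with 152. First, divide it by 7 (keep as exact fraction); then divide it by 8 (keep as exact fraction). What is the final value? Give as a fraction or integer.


Start with 152.
Step 1: Divide by 7: 152 / 7 = 152/7
Step 2: Divide by 8: 152/7 / 8 = 19/7
Final result = 19/7

19/7


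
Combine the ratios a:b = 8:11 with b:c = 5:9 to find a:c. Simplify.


Given a:b = 8:11 and b:c = 5:9
Make b consistent. Multiply first ratio by 5: a:b = 40:55
Multiply second ratio by 11: b:c = 55:99
Now b = 55 in both, so a:b:c = 40:55:99
Therefore a:c = 40:99
Simplify by GCD: a:c = 40:99

40:99


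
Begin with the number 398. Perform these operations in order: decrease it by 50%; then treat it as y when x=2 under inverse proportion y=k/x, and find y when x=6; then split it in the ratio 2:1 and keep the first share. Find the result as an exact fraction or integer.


Start with 398.
Step 1: Decrease by 50%: 398 * 50/100 = 199
Step 2: Inverse prop: k = (199)*2; new y = k/6 = 199*2/6 = 199/3
Step 3: Split 2:1, first share = 199/3 * 2/3 = 398/9
Final result = 398/9

398/9


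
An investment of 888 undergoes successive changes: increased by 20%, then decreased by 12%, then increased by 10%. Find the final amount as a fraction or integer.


Start: 888
Step 1: increase by 20% => multiply by 120/100
  888 * 120/100 = 5328/5
Step 2: decrease by 12% => multiply by 88/100
  5328/5 * 88/100 = 117216/125
Step 3: increase by 10% => multiply by 110/100
  117216/125 * 110/100 = 644688/625
Final value = 644688/625

644688/625


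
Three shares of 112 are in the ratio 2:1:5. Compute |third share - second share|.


Total parts = 2 + 1 + 5 = 8
Value per part = 112 / 8 = 14
Shares: 2*14=28, 1*14=14, 5*14=70
Third share = 70, second share = 14
Difference = |70 - 14| = 56

56


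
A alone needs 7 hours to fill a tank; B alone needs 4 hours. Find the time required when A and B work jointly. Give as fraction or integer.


Rate of A = 1/7 job per hour
Rate of B = 1/4 job per hour
Combined rate = 1/7 + 1/4
Find common denominator: (4 + 7)/(7*4) = 11/28
Combined rate = 11/28 job per hour
Time together = 1 / (11/28) = 28/11 hours

28/11


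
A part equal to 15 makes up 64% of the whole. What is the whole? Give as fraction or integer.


Given: 15 is 64% of the whole
Set up: 15 = 64/100 * whole
whole = 15 * 100 / 64
whole = 1500 / 64
whole = 375/16

375/16


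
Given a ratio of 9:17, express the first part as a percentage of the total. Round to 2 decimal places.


Total parts = 9 + 17 = 26
First part fraction = 9/26
Percentage = (9/26) * 100
= 0.346154 * 100
= 34.62%

34.62


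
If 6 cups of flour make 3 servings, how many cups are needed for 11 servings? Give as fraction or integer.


Original: 6 cups for 3 servings
Target servings = 11
Scaling factor = 11/3
New amount = 6 * 11/3
= 66/3
= 22 cups

22


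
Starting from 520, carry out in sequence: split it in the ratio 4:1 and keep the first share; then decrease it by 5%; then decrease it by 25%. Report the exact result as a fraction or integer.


Start with 520.
Step 1: Split 4:1, first share = 520 * 4/5 = 416
Step 2: Decrease by 5%: 416 * 95/100 = 1976/5
Step 3: Decrease by 25%: 1976/5 * 75/100 = 1482/5
Final result = 1482/5

1482/5


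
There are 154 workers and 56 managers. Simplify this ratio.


Find GCD(154, 56)
GCD = 14
Divide both by 14: 154/14 = 11, 56/14 = 4
Simplified ratio = 11:4

11:4


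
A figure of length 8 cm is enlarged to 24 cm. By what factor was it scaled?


Original length = 8 cm
Scaled length = 24 cm
Scale factor = 24 / 8
= 3

3


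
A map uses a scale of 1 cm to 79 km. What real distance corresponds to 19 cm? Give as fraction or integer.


Map scale: 1 cm = 79 km
Measured distance on map = 19 cm
Set up proportion: 19 * 79 / 1
= 1501 / 1
= 1501 km

1501


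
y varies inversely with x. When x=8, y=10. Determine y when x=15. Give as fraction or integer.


Inverse proportion: y = k/x
Find k: k = 8 * 10 = 80
Compute y at x=15: y = 80/15
y = 16/3

16/3


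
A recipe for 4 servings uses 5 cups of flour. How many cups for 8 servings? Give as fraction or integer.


Original: 5 cups for 4 servings
Target servings = 8
Scaling factor = 8/4
New amount = 5 * 8/4
= 40/4
= 10 cups

10


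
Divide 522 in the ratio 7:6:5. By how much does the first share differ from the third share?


Total parts = 7 + 6 + 5 = 18
Value per part = 522 / 18 = 29
Shares: 7*29=203, 6*29=174, 5*29=145
First share = 203, third share = 145
Difference = |203 - 145| = 58

58


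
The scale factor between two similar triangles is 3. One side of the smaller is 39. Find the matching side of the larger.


Similar triangles have proportional sides
Scale factor = 3
Smaller side = 39
Corresponding larger side = 39 * 3
= 117

117


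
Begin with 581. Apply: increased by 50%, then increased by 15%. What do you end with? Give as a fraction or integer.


Start: 581
Step 1: increase by 50% => multiply by 150/100
  581 * 150/100 = 1743/2
Step 2: increase by 15% => multiply by 115/100
  1743/2 * 115/100 = 40089/40
Final value = 40089/40

40089/40


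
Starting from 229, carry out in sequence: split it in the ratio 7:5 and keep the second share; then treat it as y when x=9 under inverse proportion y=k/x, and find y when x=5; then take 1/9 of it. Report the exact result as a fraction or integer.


Start with 229.
Step 1: Split 7:5, second share = 229 * 5/12 = 1145/12
Step 2: Inverse prop: k = (1145/12)*9; new y = k/5 = 1145/12*9/5 = 687/4
Step 3: Take 1/9: 687/4 * 1/9 = 229/12
Final result = 229/12

229/12


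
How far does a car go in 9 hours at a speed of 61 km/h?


Using distance = speed * time
Speed = 61 km/h
Time = 9 hours
Distance = 61 * 9
= 549 km

549


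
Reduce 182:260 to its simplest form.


Find GCD(182, 260)
GCD = 26
Divide both by 26: 182/26 = 7, 260/26 = 10
Simplified ratio = 7:10

7:10


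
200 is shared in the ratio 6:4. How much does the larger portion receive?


Total parts = 6 + 4 = 10
Value per part = 200 / 10 = 20
First share = 6 * 20 = 120
Second share = 4 * 20 = 80
Larger share = 120

120


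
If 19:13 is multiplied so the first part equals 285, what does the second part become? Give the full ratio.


Original ratio: 19:13
First term target: 285
Scale factor = 285 / 19 = 15
Multiply second term: 13 * 15 = 195
Equivalent ratio = 285:195

285:195


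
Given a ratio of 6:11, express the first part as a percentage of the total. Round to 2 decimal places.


Total parts = 6 + 11 = 17
First part fraction = 6/17
Percentage = (6/17) * 100
= 0.352941 * 100
= 35.29%

35.29


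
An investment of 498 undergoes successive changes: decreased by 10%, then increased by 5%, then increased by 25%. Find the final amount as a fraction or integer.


Start: 498
Step 1: decrease by 10% => multiply by 90/100
  498 * 90/100 = 2241/5
Step 2: increase by 5% => multiply by 105/100
  2241/5 * 105/100 = 47061/100
Step 3: increase by 25% => multiply by 125/100
  47061/100 * 125/100 = 47061/80
Final value = 47061/80

47061/80


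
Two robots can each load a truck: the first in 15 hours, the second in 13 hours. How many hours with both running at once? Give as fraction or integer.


Rate of A = 1/15 job per hour
Rate of B = 1/13 job per hour
Combined rate = 1/15 + 1/13
Find common denominator: (13 + 15)/(15*13) = 28/195
Combined rate = 28/195 job per hour
Time together = 1 / (28/195) = 195/28 hours

195/28


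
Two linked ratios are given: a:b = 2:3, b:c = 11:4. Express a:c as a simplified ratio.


Given a:b = 2:3 and b:c = 11:4
Make b consistent. Multiply first ratio by 11: a:b = 22:33
Multiply second ratio by 3: b:c = 33:12
Now b = 33 in both, so a:b:c = 22:33:12
Therefore a:c = 22:12
Simplify by GCD: a:c = 11:6

11:6


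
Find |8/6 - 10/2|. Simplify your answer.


Simplify: 8/6 = 4/3 and 10/2 = 5
Find common denominator: LCD = 3
Convert: 4/3 and 15/3
Difference = |4 - 15|/3 = 11/3
Simplified = 11/3

11/3


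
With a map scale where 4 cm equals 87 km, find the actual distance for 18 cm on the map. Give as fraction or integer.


Map scale: 4 cm = 87 km
Measured distance on map = 18 cm
Set up proportion: 18 * 87 / 4
= 1566 / 4
= 783/2 km

783/2


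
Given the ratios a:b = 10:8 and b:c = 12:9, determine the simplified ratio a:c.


Given a:b = 10:8 and b:c = 12:9
Make b consistent. Multiply first ratio by 12: a:b = 120:96
Multiply second ratio by 8: b:c = 96:72
Now b = 96 in both, so a:b:c = 120:96:72
Therefore a:c = 120:72
Simplify by GCD: a:c = 5:3

5:3


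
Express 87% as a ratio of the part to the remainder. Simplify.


Part = 87%, Remainder = 13%
Ratio = 87:13
GCD(87, 13) = 1
Simplify: 87:13 = 87:13

87:13


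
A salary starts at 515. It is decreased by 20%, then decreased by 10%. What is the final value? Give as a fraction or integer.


Start: 515
Step 1: decrease by 20% => multiply by 80/100
  515 * 80/100 = 412
Step 2: decrease by 10% => multiply by 90/100
  412 * 90/100 = 1854/5
Final value = 1854/5

1854/5


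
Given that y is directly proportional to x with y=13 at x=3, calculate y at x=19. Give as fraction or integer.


Direct proportion: y = kx
Find k: k = 13/3 = 13/3
Compute y at x=19: y = 13/3 * 19
y = 247/3

247/3


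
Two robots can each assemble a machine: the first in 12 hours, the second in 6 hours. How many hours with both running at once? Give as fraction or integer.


Rate of A = 1/12 job per hour
Rate of B = 1/6 job per hour
Combined rate = 1/12 + 1/6
Find common denominator: (6 + 12)/(12*6) = 18/72
Combined rate = 1/4 job per hour
Time together = 1 / (1/4) = 4 hours

4


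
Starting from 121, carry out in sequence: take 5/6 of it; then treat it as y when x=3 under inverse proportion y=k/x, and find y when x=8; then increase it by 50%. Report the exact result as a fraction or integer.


Start with 121.
Step 1: Take 5/6: 121 * 5/6 = 605/6
Step 2: Inverse prop: k = (605/6)*3; new y = k/8 = 605/6*3/8 = 605/16
Step 3: Increase by 50%: 605/16 * 150/100 = 1815/32
Final result = 1815/32

1815/32


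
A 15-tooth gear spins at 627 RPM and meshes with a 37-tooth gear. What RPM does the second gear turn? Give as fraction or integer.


Gear ratio: teeth_A * RPM_A = teeth_B * RPM_B
15 * 627 = 37 * RPM_B
9405 = 37 * RPM_B
RPM_B = 9405 / 37
RPM_B = 9405/37

9405/37


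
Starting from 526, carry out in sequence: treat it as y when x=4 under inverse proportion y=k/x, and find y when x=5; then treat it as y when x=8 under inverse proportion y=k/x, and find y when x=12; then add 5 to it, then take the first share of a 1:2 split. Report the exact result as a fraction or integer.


Start with 526.
Step 1: Inverse prop: k = (526)*4; new y = k/5 = 526*4/5 = 2104/5
Step 2: Inverse prop: k = (2104/5)*8; new y = k/12 = 2104/5*8/12 = 4208/15
Step 3: Add 5: 4208/15+5=4283/15; split 1:2 first = 4283/15*1/3 = 4283/45
Final result = 4283/45

4283/45


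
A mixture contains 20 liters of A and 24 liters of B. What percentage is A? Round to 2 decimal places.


Volume of A = 20 L
Volume of B = 24 L
Total volume = 20 + 24 = 44 L
Percentage of A = (20/44) * 100
= 45.45%

45.45


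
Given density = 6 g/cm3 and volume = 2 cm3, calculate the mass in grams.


Using mass = density * volume
Density = 6 g/cm3
Volume = 2 cm3
Mass = 6 * 2
= 12 g

12


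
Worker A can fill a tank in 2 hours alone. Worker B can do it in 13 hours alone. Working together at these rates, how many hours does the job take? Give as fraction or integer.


Rate of A = 1/2 job per hour
Rate of B = 1/13 job per hour
Combined rate = 1/2 + 1/13
Find common denominator: (13 + 2)/(2*13) = 15/26
Combined rate = 15/26 job per hour
Time together = 1 / (15/26) = 26/15 hours

26/15


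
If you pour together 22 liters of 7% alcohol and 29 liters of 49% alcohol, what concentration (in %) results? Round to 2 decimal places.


Solute in mixture 1 = 7% of 22 L = 22*7/100 = 77/50 L
Solute in mixture 2 = 49% of 29 L = 29*49/100 = 1421/100 L
Total solute = 77/50 + 1421/100 = 63/4 L
Total volume = 22 + 29 = 51 L
Final concentration = 63/4/51 * 100 = 30.88%

30.88


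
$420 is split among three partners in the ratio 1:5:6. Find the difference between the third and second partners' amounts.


Total parts = 1 + 5 + 6 = 12
Value per part = 420 / 12 = 35
Shares: 1*35=35, 5*35=175, 6*35=210
Third share = 210, second share = 175
Difference = |210 - 175| = 35

35


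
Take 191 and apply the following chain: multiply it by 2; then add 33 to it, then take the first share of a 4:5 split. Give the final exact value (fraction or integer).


Start with 191.
Step 1: Multiply by 2: 191 * 2 = 382
Step 2: Add 33: 382+33=415; split 4:5 first = 415*4/9 = 1660/9
Final result = 1660/9

1660/9


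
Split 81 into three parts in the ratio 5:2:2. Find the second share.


Ratio = 5:2:2
Total parts = 5 + 2 + 2 = 9
Value per part = 81 / 9 = 9
First share = 5 * 9 = 45
Middle share = 2 * 9 = 18
Third share = 2 * 9 = 18

18


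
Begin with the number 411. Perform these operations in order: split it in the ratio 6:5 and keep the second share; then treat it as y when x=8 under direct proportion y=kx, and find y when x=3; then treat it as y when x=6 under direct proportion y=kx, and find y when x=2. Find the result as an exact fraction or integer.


Start with 411.
Step 1: Split 6:5, second share = 411 * 5/11 = 2055/11
Step 2: Direct prop: k = (2055/11)/8; new y = k*3 = 2055/11*3/8 = 6165/88
Step 3: Direct prop: k = (6165/88)/6; new y = k*2 = 6165/88*2/6 = 2055/88
Final result = 2055/88

2055/88


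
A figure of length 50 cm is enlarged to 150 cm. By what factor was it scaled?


Original length = 50 cm
Scaled length = 150 cm
Scale factor = 150 / 50
= 3

3


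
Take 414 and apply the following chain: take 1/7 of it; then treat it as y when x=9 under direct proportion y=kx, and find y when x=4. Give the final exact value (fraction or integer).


Start with 414.
Step 1: Take 1/7: 414 * 1/7 = 414/7
Step 2: Direct prop: k = (414/7)/9; new y = k*4 = 414/7*4/9 = 184/7
Final result = 184/7

184/7


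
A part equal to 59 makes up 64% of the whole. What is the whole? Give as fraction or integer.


Given: 59 is 64% of the whole
Set up: 59 = 64/100 * whole
whole = 59 * 100 / 64
whole = 5900 / 64
whole = 1475/16

1475/16


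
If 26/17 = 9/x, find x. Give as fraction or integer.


Setting up: 26/17 = 9/x
Cross multiply: 26 * x = 17 * 9
26x = 153
x = 153/26
x = 153/26

153/26


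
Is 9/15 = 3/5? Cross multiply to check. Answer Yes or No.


Cross multiply to check 9/15 = 3/5
Left cross product: 9 * 5 = 45
Right cross product: 15 * 3 = 45
45 = 45
Equal, so proportions match => Yes

Yes


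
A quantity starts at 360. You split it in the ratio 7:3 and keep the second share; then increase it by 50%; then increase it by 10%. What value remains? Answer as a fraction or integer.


Start with 360.
Step 1: Split 7:3, second share = 360 * 3/10 = 108
Step 2: Increase by 50%: 108 * 150/100 = 162
Step 3: Increase by 10%: 162 * 110/100 = 891/5
Final result = 891/5

891/5


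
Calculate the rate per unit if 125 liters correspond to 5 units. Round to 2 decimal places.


Total liters = 125
Number of units = 5
Unit rate = 125 / 5
= 25 liters per unit

25


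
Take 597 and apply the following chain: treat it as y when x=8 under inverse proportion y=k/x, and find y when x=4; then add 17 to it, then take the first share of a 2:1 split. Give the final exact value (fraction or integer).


Start with 597.
Step 1: Inverse prop: k = (597)*8; new y = k/4 = 597*8/4 = 1194
Step 2: Add 17: 1194+17=1211; split 2:1 first = 1211*2/3 = 2422/3
Final result = 2422/3

2422/3


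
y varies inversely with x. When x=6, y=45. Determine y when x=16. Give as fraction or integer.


Inverse proportion: y = k/x
Find k: k = 6 * 45 = 270
Compute y at x=16: y = 270/16
y = 135/8

135/8


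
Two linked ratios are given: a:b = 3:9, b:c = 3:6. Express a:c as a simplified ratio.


Given a:b = 3:9 and b:c = 3:6
Make b consistent. Multiply first ratio by 3: a:b = 9:27
Multiply second ratio by 9: b:c = 27:54
Now b = 27 in both, so a:b:c = 9:27:54
Therefore a:c = 9:54
Simplify by GCD: a:c = 1:6

1:6


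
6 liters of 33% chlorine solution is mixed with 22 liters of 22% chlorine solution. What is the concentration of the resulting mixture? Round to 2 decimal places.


Solute in mixture 1 = 33% of 6 L = 6*33/100 = 99/50 L
Solute in mixture 2 = 22% of 22 L = 22*22/100 = 121/25 L
Total solute = 99/50 + 121/25 = 341/50 L
Total volume = 6 + 22 = 28 L
Final concentration = 341/50/28 * 100 = 24.36%

24.36


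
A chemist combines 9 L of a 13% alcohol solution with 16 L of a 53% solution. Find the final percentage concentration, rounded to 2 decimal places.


Solute in mixture 1 = 13% of 9 L = 9*13/100 = 117/100 L
Solute in mixture 2 = 53% of 16 L = 16*53/100 = 212/25 L
Total solute = 117/100 + 212/25 = 193/20 L
Total volume = 9 + 16 = 25 L
Final concentration = 193/20/25 * 100 = 38.60%

38.60


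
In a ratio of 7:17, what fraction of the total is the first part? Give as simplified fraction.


Total parts = 7 + 17 = 24
First part fraction = 7/24
Simplify: 7/24 = 7/24

7/24


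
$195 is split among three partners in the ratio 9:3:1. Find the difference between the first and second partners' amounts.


Total parts = 9 + 3 + 1 = 13
Value per part = 195 / 13 = 15
Shares: 9*15=135, 3*15=45, 1*15=15
First share = 135, second share = 45
Difference = |135 - 45| = 90

90


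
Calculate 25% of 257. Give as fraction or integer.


Compute 25% of 257
Convert percentage: 25% = 25/100
Multiply: 257 * 25/100
= 6425/100
= 257/4

257/4


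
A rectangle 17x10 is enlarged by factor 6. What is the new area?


Original dimensions: 17 x 10
Enlargement factor = 6
New width = 17 * 6 = 102
New height = 10 * 6 = 60
New area = 102 * 60 = 6120

6120


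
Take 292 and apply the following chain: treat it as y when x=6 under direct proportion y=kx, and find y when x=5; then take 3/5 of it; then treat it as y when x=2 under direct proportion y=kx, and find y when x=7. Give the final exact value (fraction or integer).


Start with 292.
Step 1: Direct prop: k = (292)/6; new y = k*5 = 292*5/6 = 730/3
Step 2: Take 3/5: 730/3 * 3/5 = 146
Step 3: Direct prop: k = (146)/2; new y = k*7 = 146*7/2 = 511
Final result = 511

511


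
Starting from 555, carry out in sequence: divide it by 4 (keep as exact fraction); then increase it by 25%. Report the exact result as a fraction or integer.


Start with 555.
Step 1: Divide by 4: 555 / 4 = 555/4
Step 2: Increase by 25%: 555/4 * 125/100 = 2775/16
Final result = 2775/16

2775/16


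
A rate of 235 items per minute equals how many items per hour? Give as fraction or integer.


Converting from per minute to per hour
Rate = 235 items per minute
Multiply by 60: 235 * 60
= 14100 items per hour

14100


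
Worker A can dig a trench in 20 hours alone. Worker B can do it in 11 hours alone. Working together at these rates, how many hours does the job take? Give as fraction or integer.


Rate of A = 1/20 job per hour
Rate of B = 1/11 job per hour
Combined rate = 1/20 + 1/11
Find common denominator: (11 + 20)/(20*11) = 31/220
Combined rate = 31/220 job per hour
Time together = 1 / (31/220) = 220/31 hours

220/31


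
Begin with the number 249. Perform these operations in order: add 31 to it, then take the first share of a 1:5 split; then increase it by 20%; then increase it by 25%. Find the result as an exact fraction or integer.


Start with 249.
Step 1: Add 31: 249+31=280; split 1:5 first = 280*1/6 = 140/3
Step 2: Increase by 20%: 140/3 * 120/100 = 56
Step 3: Increase by 25%: 56 * 125/100 = 70
Final result = 70

70


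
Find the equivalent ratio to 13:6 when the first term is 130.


Original ratio: 13:6
First term target: 130
Scale factor = 130 / 13 = 10
Multiply second term: 6 * 10 = 60
Equivalent ratio = 130:60

130:60


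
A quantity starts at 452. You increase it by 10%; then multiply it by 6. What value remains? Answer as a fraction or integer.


Start with 452.
Step 1: Increase by 10%: 452 * 110/100 = 2486/5
Step 2: Multiply by 6: 2486/5 * 6 = 14916/5
Final result = 14916/5

14916/5


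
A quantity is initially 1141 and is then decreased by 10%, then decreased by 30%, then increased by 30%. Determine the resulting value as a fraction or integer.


Start: 1141
Step 1: decrease by 10% => multiply by 90/100
  1141 * 90/100 = 10269/10
Step 2: decrease by 30% => multiply by 70/100
  10269/10 * 70/100 = 71883/100
Step 3: increase by 30% => multiply by 130/100
  71883/100 * 130/100 = 934479/1000
Final value = 934479/1000

934479/1000


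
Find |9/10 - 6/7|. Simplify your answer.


Simplify: 9/10 = 9/10 and 6/7 = 6/7
Find common denominator: LCD = 70
Convert: 63/70 and 60/70
Difference = |63 - 60|/70 = 3/70
Simplified = 3/70

3/70


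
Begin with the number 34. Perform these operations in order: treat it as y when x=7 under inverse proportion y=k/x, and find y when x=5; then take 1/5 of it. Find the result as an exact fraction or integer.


Start with 34.
Step 1: Inverse prop: k = (34)*7; new y = k/5 = 34*7/5 = 238/5
Step 2: Take 1/5: 238/5 * 1/5 = 238/25
Final result = 238/25

238/25


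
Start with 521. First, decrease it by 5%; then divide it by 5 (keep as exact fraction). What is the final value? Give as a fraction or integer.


Start with 521.
Step 1: Decrease by 5%: 521 * 95/100 = 9899/20
Step 2: Divide by 5: 9899/20 / 5 = 9899/100
Final result = 9899/100

9899/100


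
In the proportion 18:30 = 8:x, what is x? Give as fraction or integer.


Setting up: 18/30 = 8/x
Cross multiply: 18 * x = 30 * 8
18x = 240
x = 240/18
x = 40/3

40/3


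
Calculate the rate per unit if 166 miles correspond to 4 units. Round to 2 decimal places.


Total miles = 166
Number of units = 4
Unit rate = 166 / 4
= 41.50 miles per unit

41.50


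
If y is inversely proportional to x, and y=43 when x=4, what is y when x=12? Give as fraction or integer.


Inverse proportion: y = k/x
Find k: k = 4 * 43 = 172
Compute y at x=12: y = 172/12
y = 43/3

43/3


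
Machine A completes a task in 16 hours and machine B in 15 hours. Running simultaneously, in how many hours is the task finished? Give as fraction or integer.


Rate of A = 1/16 job per hour
Rate of B = 1/15 job per hour
Combined rate = 1/16 + 1/15
Find common denominator: (15 + 16)/(16*15) = 31/240
Combined rate = 31/240 job per hour
Time together = 1 / (31/240) = 240/31 hours

240/31


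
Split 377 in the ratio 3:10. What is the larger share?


Total parts = 3 + 10 = 13
Value per part = 377 / 13 = 29
First share = 3 * 29 = 87
Second share = 10 * 29 = 290
Larger share = 290

290


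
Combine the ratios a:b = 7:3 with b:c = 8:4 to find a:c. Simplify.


Given a:b = 7:3 and b:c = 8:4
Make b consistent. Multiply first ratio by 8: a:b = 56:24
Multiply second ratio by 3: b:c = 24:12
Now b = 24 in both, so a:b:c = 56:24:12
Therefore a:c = 56:12
Simplify by GCD: a:c = 14:3

14:3


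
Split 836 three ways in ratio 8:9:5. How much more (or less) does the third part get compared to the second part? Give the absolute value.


Total parts = 8 + 9 + 5 = 22
Value per part = 836 / 22 = 38
Shares: 8*38=304, 9*38=342, 5*38=190
Third share = 190, second share = 342
Difference = |190 - 342| = 152

152


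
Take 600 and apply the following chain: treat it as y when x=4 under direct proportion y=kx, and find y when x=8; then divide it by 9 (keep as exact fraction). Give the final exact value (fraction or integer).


Start with 600.
Step 1: Direct prop: k = (600)/4; new y = k*8 = 600*8/4 = 1200
Step 2: Divide by 9: 1200 / 9 = 400/3
Final result = 400/3

400/3


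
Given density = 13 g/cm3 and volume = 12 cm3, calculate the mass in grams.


Using mass = density * volume
Density = 13 g/cm3
Volume = 12 cm3
Mass = 13 * 12
= 156 g

156


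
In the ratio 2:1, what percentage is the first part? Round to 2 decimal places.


Total parts = 2 + 1 = 3
First part fraction = 2/3
Percentage = (2/3) * 100
= 0.666667 * 100
= 66.67%

66.67


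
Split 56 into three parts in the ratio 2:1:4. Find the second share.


Ratio = 2:1:4
Total parts = 2 + 1 + 4 = 7
Value per part = 56 / 7 = 8
First share = 2 * 8 = 16
Middle share = 1 * 8 = 8
Third share = 4 * 8 = 32

8


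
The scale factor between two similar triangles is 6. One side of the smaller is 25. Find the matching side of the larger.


Similar triangles have proportional sides
Scale factor = 6
Smaller side = 25
Corresponding larger side = 25 * 6
= 150

150
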